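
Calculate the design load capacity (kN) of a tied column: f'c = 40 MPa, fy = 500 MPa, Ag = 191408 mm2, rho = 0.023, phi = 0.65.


Ast = rho * Ag = 0.023 * 191408 = 4402.384 mm2
phi*Pn = 0.65 * 0.80 * (0.85 * 40 * (191408 - 4402.384) + 500 * 4402.384) / 1000
= 4450.88 kN

4450.88


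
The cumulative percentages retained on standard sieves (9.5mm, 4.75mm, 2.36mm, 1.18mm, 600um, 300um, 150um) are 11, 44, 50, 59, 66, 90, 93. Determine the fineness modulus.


FM = sum(cumulative % retained) / 100
= 413 / 100
= 4.13

4.13


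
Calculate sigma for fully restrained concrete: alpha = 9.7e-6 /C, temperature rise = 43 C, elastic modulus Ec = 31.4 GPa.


sigma = alpha * dT * Ec
= 9.7e-6 * 43 * 31.4 * 1000
= 13.097 MPa

13.097


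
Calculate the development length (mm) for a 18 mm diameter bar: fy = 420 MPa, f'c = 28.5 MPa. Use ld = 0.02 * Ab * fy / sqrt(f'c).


Ab = pi * 18^2 / 4 = 254.469 mm2
ld = 0.02 * 254.469 * 420 / sqrt(28.5)
= 400.4 mm

400.4


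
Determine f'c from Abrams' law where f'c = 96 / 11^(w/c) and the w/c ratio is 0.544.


f'c = 96 / 11^0.544
= 96 / 3.686
= 26.05 MPa

26.05


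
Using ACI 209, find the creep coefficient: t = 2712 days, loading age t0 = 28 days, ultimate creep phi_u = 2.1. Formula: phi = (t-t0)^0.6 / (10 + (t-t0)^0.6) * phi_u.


dt = 2712 - 28 = 2684
phi = 2684^0.6 / (10 + 2684^0.6) * 2.1
= 1.931

1.931


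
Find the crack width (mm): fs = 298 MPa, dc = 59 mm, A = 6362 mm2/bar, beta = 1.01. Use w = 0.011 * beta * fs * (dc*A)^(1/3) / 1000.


w = 0.011 * beta * fs * (dc * A)^(1/3) / 1000
= 0.011 * 1.01 * 298 * (59 * 6362)^(1/3) / 1000
= 0.239 mm

0.239


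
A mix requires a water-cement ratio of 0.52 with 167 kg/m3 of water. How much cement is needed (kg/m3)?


Cement = water / (w/c)
= 167 / 0.52
= 321.2 kg/m3

321.2


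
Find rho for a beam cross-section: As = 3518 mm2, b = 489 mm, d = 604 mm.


rho = As / (b * d)
= 3518 / (489 * 604)
= 0.0119

0.0119


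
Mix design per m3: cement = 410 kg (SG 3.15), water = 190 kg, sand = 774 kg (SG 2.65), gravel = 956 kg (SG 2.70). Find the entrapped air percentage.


Vol cement = 410 / (3.15 * 1000) = 0.130159 m3
Vol water = 190 / 1000 = 0.19 m3
Vol sand = 774 / (2.65 * 1000) = 0.292075 m3
Vol gravel = 956 / (2.70 * 1000) = 0.354074 m3
Total solid + water volume = 0.966308 m3
Air = (1 - 0.966308) * 100 = 3.37%

3.37


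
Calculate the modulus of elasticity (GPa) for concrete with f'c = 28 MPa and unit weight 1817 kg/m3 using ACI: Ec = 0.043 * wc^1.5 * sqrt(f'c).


Ec = 0.043 * 1817^1.5 * sqrt(28) / 1000
= 17.62 GPa

17.62


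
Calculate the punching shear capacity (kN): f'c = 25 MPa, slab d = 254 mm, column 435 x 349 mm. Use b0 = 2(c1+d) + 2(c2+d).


b0 = 2*(435 + 254) + 2*(349 + 254) = 2584 mm
Vc = 0.33 * sqrt(25) * 2584 * 254 / 1000
= 1082.95 kN

1082.95


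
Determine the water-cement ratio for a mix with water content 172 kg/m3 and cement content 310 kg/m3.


w/c = water / cement
w/c = 172 / 310 = 0.555

0.555


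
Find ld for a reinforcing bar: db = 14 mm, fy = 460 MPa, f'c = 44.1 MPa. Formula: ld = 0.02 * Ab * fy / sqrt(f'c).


Ab = pi * 14^2 / 4 = 153.938 mm2
ld = 0.02 * 153.938 * 460 / sqrt(44.1)
= 213.3 mm

213.3


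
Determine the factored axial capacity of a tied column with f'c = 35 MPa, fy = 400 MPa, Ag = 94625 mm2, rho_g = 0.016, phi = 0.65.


Ast = rho * Ag = 0.016 * 94625 = 1514 mm2
phi*Pn = 0.65 * 0.80 * (0.85 * 35 * (94625 - 1514) + 400 * 1514) / 1000
= 1755.34 kN

1755.34


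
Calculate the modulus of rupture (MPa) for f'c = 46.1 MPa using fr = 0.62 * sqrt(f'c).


fr = 0.62 * sqrt(46.1)
= 4.21 MPa

4.21


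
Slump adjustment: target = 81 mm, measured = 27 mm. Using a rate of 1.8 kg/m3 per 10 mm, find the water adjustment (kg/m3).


Difference = 81 - 27 = 54 mm
Water adjustment = 54 * 1.8 / 10 = 9.7 kg/m3

9.7


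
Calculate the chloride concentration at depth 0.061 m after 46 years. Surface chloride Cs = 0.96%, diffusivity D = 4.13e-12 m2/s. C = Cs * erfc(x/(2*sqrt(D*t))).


t_seconds = 46 * 365.25 * 24 * 3600 = 1451649600.0 s
arg = 0.061 / (2 * sqrt(4.13e-12 * 1451649600.0))
= 0.3939
erfc(0.3939) = 0.5775
C = 0.96 * 0.5775 = 0.5544%

0.5544


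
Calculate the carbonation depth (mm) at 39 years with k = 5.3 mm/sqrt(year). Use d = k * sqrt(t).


depth = k * sqrt(t)
= 5.3 * sqrt(39)
= 33.1 mm

33.1


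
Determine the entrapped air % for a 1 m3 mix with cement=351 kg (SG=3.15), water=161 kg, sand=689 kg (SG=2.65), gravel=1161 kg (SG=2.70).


Vol cement = 351 / (3.15 * 1000) = 0.111429 m3
Vol water = 161 / 1000 = 0.161 m3
Vol sand = 689 / (2.65 * 1000) = 0.26 m3
Vol gravel = 1161 / (2.70 * 1000) = 0.43 m3
Total solid + water volume = 0.962429 m3
Air = (1 - 0.962429) * 100 = 3.76%

3.76


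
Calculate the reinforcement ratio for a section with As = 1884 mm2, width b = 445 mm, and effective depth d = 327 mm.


rho = As / (b * d)
= 1884 / (445 * 327)
= 0.0129

0.0129


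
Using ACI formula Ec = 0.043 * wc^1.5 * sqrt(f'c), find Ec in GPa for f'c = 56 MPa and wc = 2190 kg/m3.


Ec = 0.043 * 2190^1.5 * sqrt(56) / 1000
= 32.98 GPa

32.98


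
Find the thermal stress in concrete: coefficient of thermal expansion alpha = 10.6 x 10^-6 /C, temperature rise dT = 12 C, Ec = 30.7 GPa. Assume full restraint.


sigma = alpha * dT * Ec
= 10.6e-6 * 12 * 30.7 * 1000
= 3.905 MPa

3.905


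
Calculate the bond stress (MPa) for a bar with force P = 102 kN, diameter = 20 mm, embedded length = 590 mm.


u = P / (pi * db * ld)
= 102 * 1000 / (pi * 20 * 590)
= 2.751 MPa

2.751


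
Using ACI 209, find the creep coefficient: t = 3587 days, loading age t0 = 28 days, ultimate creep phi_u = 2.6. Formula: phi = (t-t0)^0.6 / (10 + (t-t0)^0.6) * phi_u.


dt = 3587 - 28 = 3559
phi = 3559^0.6 / (10 + 3559^0.6) * 2.6
= 2.421

2.421


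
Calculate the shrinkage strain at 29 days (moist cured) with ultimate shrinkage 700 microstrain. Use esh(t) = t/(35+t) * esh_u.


esh(29) = 29 / (35 + 29) * 700
= 29 / 64 * 700
= 317.2 microstrain

317.2


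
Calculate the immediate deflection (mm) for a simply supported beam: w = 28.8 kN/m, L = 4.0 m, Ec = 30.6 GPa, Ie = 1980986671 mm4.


Convert: L = 4.0 m = 4000 mm, Ec = 30.6 GPa = 30600 MPa
delta = 5 * 28.8 * 4000^4 / (384 * 30600 * 1980986671)
= 1.58 mm

1.58


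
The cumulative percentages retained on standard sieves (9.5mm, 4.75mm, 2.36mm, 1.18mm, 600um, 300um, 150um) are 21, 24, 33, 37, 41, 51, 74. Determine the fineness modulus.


FM = sum(cumulative % retained) / 100
= 281 / 100
= 2.81

2.81


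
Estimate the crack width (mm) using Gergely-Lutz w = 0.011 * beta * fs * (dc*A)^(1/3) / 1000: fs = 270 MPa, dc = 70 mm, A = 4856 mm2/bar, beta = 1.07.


w = 0.011 * beta * fs * (dc * A)^(1/3) / 1000
= 0.011 * 1.07 * 270 * (70 * 4856)^(1/3) / 1000
= 0.222 mm

0.222


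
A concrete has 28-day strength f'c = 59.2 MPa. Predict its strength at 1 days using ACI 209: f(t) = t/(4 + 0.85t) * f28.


f(1) = 1 / (4 + 0.85 * 1) * 59.2
= 1 / 4.85 * 59.2
= 12.21 MPa

12.21


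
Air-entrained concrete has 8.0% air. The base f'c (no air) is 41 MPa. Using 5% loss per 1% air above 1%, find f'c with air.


Strength loss = (8.0 - 1) * 5 = 35.0%
f'c = 41 * (1 - 35.0/100)
= 26.65 MPa

26.65


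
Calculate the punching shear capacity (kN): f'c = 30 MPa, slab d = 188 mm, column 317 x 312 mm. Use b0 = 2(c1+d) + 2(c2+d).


b0 = 2*(317 + 188) + 2*(312 + 188) = 2010 mm
Vc = 0.33 * sqrt(30) * 2010 * 188 / 1000
= 683.01 kN

683.01


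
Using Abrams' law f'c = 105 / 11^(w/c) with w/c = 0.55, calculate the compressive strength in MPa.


f'c = 105 / 11^0.55
= 105 / 3.739
= 28.08 MPa

28.08


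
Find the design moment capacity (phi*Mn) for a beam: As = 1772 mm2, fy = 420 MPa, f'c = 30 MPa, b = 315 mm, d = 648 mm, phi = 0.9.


a = As * fy / (0.85 * f'c * b)
= 1772 * 420 / (0.85 * 30 * 315)
= 92.6536 mm
Mn = As * fy * (d - a/2) / 10^6
= 447.7893 kN-m
phi*Mn = 0.9 * 447.7893 = 403.01 kN-m

403.01


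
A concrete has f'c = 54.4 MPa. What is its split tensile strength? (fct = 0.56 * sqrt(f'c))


fct = 0.56 * sqrt(54.4)
= 0.56 * 7.376
= 4.13 MPa

4.13


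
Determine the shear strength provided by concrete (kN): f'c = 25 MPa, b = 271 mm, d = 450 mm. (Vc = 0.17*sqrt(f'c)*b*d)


Vc = 0.17 * sqrt(25) * 271 * 450 / 1000
= 103.66 kN

103.66


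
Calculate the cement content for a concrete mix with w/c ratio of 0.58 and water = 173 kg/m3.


Cement = water / (w/c)
= 173 / 0.58
= 298.3 kg/m3

298.3


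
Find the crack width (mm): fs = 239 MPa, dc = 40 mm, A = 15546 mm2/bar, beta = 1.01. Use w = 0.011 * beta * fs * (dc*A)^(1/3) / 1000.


w = 0.011 * beta * fs * (dc * A)^(1/3) / 1000
= 0.011 * 1.01 * 239 * (40 * 15546)^(1/3) / 1000
= 0.227 mm

0.227


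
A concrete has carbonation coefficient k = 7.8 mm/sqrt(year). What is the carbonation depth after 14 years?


depth = k * sqrt(t)
= 7.8 * sqrt(14)
= 29.18 mm

29.18


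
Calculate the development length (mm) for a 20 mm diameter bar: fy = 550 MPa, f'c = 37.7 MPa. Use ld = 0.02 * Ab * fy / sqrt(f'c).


Ab = pi * 20^2 / 4 = 314.159 mm2
ld = 0.02 * 314.159 * 550 / sqrt(37.7)
= 562.8 mm

562.8


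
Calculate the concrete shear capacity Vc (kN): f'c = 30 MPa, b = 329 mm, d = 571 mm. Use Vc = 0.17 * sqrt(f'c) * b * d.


Vc = 0.17 * sqrt(30) * 329 * 571 / 1000
= 174.92 kN

174.92


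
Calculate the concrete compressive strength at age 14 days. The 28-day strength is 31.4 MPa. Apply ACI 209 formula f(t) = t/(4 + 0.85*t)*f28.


f(14) = 14 / (4 + 0.85 * 14) * 31.4
= 14 / 15.9 * 31.4
= 27.65 MPa

27.65


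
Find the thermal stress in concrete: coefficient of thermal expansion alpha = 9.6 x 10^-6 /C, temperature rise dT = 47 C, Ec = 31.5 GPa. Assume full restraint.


sigma = alpha * dT * Ec
= 9.6e-6 * 47 * 31.5 * 1000
= 14.213 MPa

14.213


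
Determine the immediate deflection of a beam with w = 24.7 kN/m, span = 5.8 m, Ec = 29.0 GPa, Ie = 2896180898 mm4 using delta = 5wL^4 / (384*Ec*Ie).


Convert: L = 5.8 m = 5800 mm, Ec = 29.0 GPa = 29000 MPa
delta = 5 * 24.7 * 5800^4 / (384 * 29000 * 2896180898)
= 4.33 mm

4.33


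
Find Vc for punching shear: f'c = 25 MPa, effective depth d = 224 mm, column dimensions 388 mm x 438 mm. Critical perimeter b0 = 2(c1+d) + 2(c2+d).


b0 = 2*(388 + 224) + 2*(438 + 224) = 2548 mm
Vc = 0.33 * sqrt(25) * 2548 * 224 / 1000
= 941.74 kN

941.74


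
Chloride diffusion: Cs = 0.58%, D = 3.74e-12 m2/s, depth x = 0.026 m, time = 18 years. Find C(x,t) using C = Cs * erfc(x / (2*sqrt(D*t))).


t_seconds = 18 * 365.25 * 24 * 3600 = 568036800.0 s
arg = 0.026 / (2 * sqrt(3.74e-12 * 568036800.0))
= 0.282
erfc(0.282) = 0.69
C = 0.58 * 0.69 = 0.4002%

0.4002


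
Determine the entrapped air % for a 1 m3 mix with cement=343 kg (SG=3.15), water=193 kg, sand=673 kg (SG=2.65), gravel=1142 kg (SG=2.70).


Vol cement = 343 / (3.15 * 1000) = 0.108889 m3
Vol water = 193 / 1000 = 0.193 m3
Vol sand = 673 / (2.65 * 1000) = 0.253962 m3
Vol gravel = 1142 / (2.70 * 1000) = 0.422963 m3
Total solid + water volume = 0.978814 m3
Air = (1 - 0.978814) * 100 = 2.12%

2.12


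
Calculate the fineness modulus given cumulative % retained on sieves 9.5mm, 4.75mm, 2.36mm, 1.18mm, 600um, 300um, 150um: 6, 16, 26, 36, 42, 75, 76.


FM = sum(cumulative % retained) / 100
= 277 / 100
= 2.77

2.77


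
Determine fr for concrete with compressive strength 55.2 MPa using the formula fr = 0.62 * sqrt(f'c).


fr = 0.62 * sqrt(55.2)
= 4.606 MPa

4.606


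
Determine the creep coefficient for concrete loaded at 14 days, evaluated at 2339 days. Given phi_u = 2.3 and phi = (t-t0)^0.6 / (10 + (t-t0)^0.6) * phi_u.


dt = 2339 - 14 = 2325
phi = 2325^0.6 / (10 + 2325^0.6) * 2.3
= 2.099

2.099


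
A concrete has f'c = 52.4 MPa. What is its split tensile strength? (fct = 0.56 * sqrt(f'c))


fct = 0.56 * sqrt(52.4)
= 0.56 * 7.239
= 4.054 MPa

4.054


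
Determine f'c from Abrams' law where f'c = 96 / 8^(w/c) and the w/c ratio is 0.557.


f'c = 96 / 8^0.557
= 96 / 3.184
= 30.15 MPa

30.15


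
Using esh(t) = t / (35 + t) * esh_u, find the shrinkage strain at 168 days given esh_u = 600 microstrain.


esh(168) = 168 / (35 + 168) * 600
= 168 / 203 * 600
= 496.6 microstrain

496.6


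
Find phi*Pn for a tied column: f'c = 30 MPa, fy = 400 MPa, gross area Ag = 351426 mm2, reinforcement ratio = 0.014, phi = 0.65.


Ast = rho * Ag = 0.014 * 351426 = 4919.964 mm2
phi*Pn = 0.65 * 0.80 * (0.85 * 30 * (351426 - 4919.964) + 400 * 4919.964) / 1000
= 5618.02 kN

5618.02


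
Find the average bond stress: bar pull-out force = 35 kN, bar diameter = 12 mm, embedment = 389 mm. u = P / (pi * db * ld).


u = P / (pi * db * ld)
= 35 * 1000 / (pi * 12 * 389)
= 2.387 MPa

2.387


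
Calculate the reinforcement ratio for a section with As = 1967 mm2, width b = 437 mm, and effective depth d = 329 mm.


rho = As / (b * d)
= 1967 / (437 * 329)
= 0.0137

0.0137


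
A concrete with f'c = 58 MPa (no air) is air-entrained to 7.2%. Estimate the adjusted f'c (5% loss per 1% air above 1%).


Strength loss = (7.2 - 1) * 5 = 31.0%
f'c = 58 * (1 - 31.0/100)
= 40.02 MPa

40.02


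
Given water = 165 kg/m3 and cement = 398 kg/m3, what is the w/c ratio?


w/c = water / cement
w/c = 165 / 398 = 0.415

0.415


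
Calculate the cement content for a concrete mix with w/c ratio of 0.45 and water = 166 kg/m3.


Cement = water / (w/c)
= 166 / 0.45
= 368.9 kg/m3

368.9


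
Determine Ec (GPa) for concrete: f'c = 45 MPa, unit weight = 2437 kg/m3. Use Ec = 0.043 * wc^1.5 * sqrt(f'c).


Ec = 0.043 * 2437^1.5 * sqrt(45) / 1000
= 34.7 GPa

34.7


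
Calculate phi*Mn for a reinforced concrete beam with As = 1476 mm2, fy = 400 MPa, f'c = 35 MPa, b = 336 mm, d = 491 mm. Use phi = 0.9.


a = As * fy / (0.85 * f'c * b)
= 1476 * 400 / (0.85 * 35 * 336)
= 59.0636 mm
Mn = As * fy * (d - a/2) / 10^6
= 272.4508 kN-m
phi*Mn = 0.9 * 272.4508 = 245.21 kN-m

245.21


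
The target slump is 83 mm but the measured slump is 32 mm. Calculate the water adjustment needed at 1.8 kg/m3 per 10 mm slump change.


Difference = 83 - 32 = 51 mm
Water adjustment = 51 * 1.8 / 10 = 9.2 kg/m3

9.2


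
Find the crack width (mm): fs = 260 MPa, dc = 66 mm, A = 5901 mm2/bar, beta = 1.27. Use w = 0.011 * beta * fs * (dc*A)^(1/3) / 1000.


w = 0.011 * beta * fs * (dc * A)^(1/3) / 1000
= 0.011 * 1.27 * 260 * (66 * 5901)^(1/3) / 1000
= 0.265 mm

0.265


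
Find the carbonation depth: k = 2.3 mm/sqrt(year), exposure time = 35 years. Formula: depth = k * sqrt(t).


depth = k * sqrt(t)
= 2.3 * sqrt(35)
= 13.61 mm

13.61


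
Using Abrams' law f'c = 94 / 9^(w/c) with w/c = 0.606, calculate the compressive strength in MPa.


f'c = 94 / 9^0.606
= 94 / 3.787
= 24.82 MPa

24.82


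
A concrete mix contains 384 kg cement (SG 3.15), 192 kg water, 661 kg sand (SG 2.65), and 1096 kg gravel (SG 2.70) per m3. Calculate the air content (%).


Vol cement = 384 / (3.15 * 1000) = 0.121905 m3
Vol water = 192 / 1000 = 0.192 m3
Vol sand = 661 / (2.65 * 1000) = 0.249434 m3
Vol gravel = 1096 / (2.70 * 1000) = 0.405926 m3
Total solid + water volume = 0.969265 m3
Air = (1 - 0.969265) * 100 = 3.07%

3.07


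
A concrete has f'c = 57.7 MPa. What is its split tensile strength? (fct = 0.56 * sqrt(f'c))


fct = 0.56 * sqrt(57.7)
= 0.56 * 7.596
= 4.254 MPa

4.254


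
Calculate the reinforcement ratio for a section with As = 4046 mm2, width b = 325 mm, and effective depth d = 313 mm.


rho = As / (b * d)
= 4046 / (325 * 313)
= 0.0398

0.0398


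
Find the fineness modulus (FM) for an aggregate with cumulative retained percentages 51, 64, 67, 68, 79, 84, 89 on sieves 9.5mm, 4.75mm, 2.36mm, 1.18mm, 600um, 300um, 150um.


FM = sum(cumulative % retained) / 100
= 502 / 100
= 5.02

5.02


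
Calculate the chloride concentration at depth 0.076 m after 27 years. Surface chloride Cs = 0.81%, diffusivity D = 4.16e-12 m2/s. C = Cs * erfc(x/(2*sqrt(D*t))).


t_seconds = 27 * 365.25 * 24 * 3600 = 852055200.0 s
arg = 0.076 / (2 * sqrt(4.16e-12 * 852055200.0))
= 0.6383
erfc(0.6383) = 0.3667
C = 0.81 * 0.3667 = 0.297%

0.297


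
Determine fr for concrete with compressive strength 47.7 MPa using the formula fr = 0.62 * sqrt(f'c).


fr = 0.62 * sqrt(47.7)
= 4.282 MPa

4.282


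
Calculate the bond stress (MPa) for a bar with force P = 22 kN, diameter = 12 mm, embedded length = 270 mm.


u = P / (pi * db * ld)
= 22 * 1000 / (pi * 12 * 270)
= 2.161 MPa

2.161


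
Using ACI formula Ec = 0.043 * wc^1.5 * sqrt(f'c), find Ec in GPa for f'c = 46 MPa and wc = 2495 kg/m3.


Ec = 0.043 * 2495^1.5 * sqrt(46) / 1000
= 36.35 GPa

36.35


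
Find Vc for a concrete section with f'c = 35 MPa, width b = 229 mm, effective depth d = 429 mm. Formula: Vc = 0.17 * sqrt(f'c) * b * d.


Vc = 0.17 * sqrt(35) * 229 * 429 / 1000
= 98.8 kN

98.8


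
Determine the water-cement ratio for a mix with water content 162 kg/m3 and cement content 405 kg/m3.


w/c = water / cement
w/c = 162 / 405 = 0.4

0.4


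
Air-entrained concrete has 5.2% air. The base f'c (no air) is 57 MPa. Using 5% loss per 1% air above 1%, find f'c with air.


Strength loss = (5.2 - 1) * 5 = 21.0%
f'c = 57 * (1 - 21.0/100)
= 45.03 MPa

45.03


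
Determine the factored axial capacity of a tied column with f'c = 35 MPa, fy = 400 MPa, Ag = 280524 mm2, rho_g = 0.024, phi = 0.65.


Ast = rho * Ag = 0.024 * 280524 = 6732.576 mm2
phi*Pn = 0.65 * 0.80 * (0.85 * 35 * (280524 - 6732.576) + 400 * 6732.576) / 1000
= 5635.93 kN

5635.93


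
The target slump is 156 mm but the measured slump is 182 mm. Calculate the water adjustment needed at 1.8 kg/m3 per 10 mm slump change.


Difference = 156 - 182 = -26 mm
Water adjustment = -26 * 1.8 / 10 = -4.7 kg/m3

-4.7


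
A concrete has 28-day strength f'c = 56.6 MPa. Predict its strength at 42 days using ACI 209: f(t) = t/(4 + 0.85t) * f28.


f(42) = 42 / (4 + 0.85 * 42) * 56.6
= 42 / 39.7 * 56.6
= 59.88 MPa

59.88


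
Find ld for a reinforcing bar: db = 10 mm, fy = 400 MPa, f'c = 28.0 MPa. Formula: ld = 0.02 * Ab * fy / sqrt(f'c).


Ab = pi * 10^2 / 4 = 78.54 mm2
ld = 0.02 * 78.54 * 400 / sqrt(28.0)
= 118.7 mm

118.7


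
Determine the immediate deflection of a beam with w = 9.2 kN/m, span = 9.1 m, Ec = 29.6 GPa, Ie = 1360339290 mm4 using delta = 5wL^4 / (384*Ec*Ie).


Convert: L = 9.1 m = 9100 mm, Ec = 29.6 GPa = 29600 MPa
delta = 5 * 9.2 * 9100^4 / (384 * 29600 * 1360339290)
= 20.4 mm

20.4


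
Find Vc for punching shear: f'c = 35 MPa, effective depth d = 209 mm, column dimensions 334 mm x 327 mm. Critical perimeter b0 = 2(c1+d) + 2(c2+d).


b0 = 2*(334 + 209) + 2*(327 + 209) = 2158 mm
Vc = 0.33 * sqrt(35) * 2158 * 209 / 1000
= 880.53 kN

880.53


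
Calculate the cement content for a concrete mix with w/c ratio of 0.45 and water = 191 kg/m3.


Cement = water / (w/c)
= 191 / 0.45
= 424.4 kg/m3

424.4


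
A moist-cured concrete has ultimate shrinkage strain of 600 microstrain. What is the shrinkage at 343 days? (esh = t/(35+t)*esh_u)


esh(343) = 343 / (35 + 343) * 600
= 343 / 378 * 600
= 544.4 microstrain

544.4


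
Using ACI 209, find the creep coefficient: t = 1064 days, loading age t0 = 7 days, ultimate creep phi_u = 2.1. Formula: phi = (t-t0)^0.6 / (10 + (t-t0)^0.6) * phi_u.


dt = 1064 - 7 = 1057
phi = 1057^0.6 / (10 + 1057^0.6) * 2.1
= 1.821

1.821


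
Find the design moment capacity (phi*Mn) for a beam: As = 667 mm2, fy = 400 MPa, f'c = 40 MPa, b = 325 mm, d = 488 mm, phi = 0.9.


a = As * fy / (0.85 * f'c * b)
= 667 * 400 / (0.85 * 40 * 325)
= 24.1448 mm
Mn = As * fy * (d - a/2) / 10^6
= 126.9775 kN-m
phi*Mn = 0.9 * 126.9775 = 114.28 kN-m

114.28


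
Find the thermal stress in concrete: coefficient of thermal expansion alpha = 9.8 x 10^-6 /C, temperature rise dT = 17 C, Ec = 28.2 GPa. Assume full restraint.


sigma = alpha * dT * Ec
= 9.8e-6 * 17 * 28.2 * 1000
= 4.698 MPa

4.698


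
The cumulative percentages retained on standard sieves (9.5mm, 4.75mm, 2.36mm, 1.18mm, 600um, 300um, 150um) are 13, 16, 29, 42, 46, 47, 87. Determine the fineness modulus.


FM = sum(cumulative % retained) / 100
= 280 / 100
= 2.8

2.8


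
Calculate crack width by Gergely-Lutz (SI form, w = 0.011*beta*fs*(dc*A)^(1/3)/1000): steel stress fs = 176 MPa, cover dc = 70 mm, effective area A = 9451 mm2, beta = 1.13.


w = 0.011 * beta * fs * (dc * A)^(1/3) / 1000
= 0.011 * 1.13 * 176 * (70 * 9451)^(1/3) / 1000
= 0.191 mm

0.191


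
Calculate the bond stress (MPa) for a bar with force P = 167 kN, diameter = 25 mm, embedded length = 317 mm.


u = P / (pi * db * ld)
= 167 * 1000 / (pi * 25 * 317)
= 6.708 MPa

6.708


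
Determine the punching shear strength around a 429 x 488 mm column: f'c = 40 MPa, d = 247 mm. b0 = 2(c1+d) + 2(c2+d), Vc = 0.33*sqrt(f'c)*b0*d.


b0 = 2*(429 + 247) + 2*(488 + 247) = 2822 mm
Vc = 0.33 * sqrt(40) * 2822 * 247 / 1000
= 1454.78 kN

1454.78


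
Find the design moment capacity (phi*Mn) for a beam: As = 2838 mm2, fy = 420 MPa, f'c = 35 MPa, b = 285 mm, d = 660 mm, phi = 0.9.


a = As * fy / (0.85 * f'c * b)
= 2838 * 420 / (0.85 * 35 * 285)
= 140.582 mm
Mn = As * fy * (d - a/2) / 10^6
= 702.9095 kN-m
phi*Mn = 0.9 * 702.9095 = 632.62 kN-m

632.62


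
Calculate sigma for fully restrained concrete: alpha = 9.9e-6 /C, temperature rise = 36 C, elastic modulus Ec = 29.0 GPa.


sigma = alpha * dT * Ec
= 9.9e-6 * 36 * 29.0 * 1000
= 10.336 MPa

10.336


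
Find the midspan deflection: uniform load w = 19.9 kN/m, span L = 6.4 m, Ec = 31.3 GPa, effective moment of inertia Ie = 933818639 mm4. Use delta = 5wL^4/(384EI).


Convert: L = 6.4 m = 6400 mm, Ec = 31.3 GPa = 31300 MPa
delta = 5 * 19.9 * 6400^4 / (384 * 31300 * 933818639)
= 14.87 mm

14.87


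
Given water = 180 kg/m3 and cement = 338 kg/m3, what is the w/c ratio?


w/c = water / cement
w/c = 180 / 338 = 0.533

0.533


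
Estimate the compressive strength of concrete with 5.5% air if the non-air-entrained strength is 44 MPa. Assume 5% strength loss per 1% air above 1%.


Strength loss = (5.5 - 1) * 5 = 22.5%
f'c = 44 * (1 - 22.5/100)
= 34.1 MPa

34.1


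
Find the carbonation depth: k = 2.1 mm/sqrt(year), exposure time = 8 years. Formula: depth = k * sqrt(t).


depth = k * sqrt(t)
= 2.1 * sqrt(8)
= 5.94 mm

5.94


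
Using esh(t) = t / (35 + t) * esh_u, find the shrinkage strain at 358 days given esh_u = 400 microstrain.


esh(358) = 358 / (35 + 358) * 400
= 358 / 393 * 400
= 364.4 microstrain

364.4


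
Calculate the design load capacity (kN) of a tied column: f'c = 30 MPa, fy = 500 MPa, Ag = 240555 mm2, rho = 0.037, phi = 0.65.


Ast = rho * Ag = 0.037 * 240555 = 8900.535 mm2
phi*Pn = 0.65 * 0.80 * (0.85 * 30 * (240555 - 8900.535) + 500 * 8900.535) / 1000
= 5385.88 kN

5385.88


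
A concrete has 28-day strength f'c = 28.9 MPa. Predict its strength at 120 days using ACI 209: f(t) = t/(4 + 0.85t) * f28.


f(120) = 120 / (4 + 0.85 * 120) * 28.9
= 120 / 106.0 * 28.9
= 32.72 MPa

32.72


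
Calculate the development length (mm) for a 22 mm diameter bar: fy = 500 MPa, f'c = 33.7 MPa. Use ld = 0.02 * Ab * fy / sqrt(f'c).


Ab = pi * 22^2 / 4 = 380.133 mm2
ld = 0.02 * 380.133 * 500 / sqrt(33.7)
= 654.8 mm

654.8


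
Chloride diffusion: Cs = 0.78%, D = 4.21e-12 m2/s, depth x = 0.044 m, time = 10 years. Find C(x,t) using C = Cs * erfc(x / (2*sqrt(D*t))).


t_seconds = 10 * 365.25 * 24 * 3600 = 315576000.0 s
arg = 0.044 / (2 * sqrt(4.21e-12 * 315576000.0))
= 0.6036
erfc(0.6036) = 0.3933
C = 0.78 * 0.3933 = 0.3068%

0.3068


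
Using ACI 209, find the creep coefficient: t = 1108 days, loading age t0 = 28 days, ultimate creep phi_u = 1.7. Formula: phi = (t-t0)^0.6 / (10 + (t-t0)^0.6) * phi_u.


dt = 1108 - 28 = 1080
phi = 1080^0.6 / (10 + 1080^0.6) * 1.7
= 1.477

1.477


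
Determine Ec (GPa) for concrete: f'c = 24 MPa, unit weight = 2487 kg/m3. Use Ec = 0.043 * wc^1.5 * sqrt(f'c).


Ec = 0.043 * 2487^1.5 * sqrt(24) / 1000
= 26.13 GPa

26.13


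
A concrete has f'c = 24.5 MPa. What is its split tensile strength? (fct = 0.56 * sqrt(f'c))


fct = 0.56 * sqrt(24.5)
= 0.56 * 4.95
= 2.772 MPa

2.772


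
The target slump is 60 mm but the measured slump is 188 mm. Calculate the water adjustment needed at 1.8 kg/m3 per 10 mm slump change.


Difference = 60 - 188 = -128 mm
Water adjustment = -128 * 1.8 / 10 = -23.0 kg/m3

-23.0


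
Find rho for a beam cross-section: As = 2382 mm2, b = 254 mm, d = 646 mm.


rho = As / (b * d)
= 2382 / (254 * 646)
= 0.0145

0.0145


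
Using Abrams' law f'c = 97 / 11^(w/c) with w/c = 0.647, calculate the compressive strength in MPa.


f'c = 97 / 11^0.647
= 97 / 4.718
= 20.56 MPa

20.56


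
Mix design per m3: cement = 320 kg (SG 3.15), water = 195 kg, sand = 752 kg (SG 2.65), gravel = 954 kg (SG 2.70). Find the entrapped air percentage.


Vol cement = 320 / (3.15 * 1000) = 0.101587 m3
Vol water = 195 / 1000 = 0.195 m3
Vol sand = 752 / (2.65 * 1000) = 0.283774 m3
Vol gravel = 954 / (2.70 * 1000) = 0.353333 m3
Total solid + water volume = 0.933694 m3
Air = (1 - 0.933694) * 100 = 6.63%

6.63


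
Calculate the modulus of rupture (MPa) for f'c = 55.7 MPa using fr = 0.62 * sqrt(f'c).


fr = 0.62 * sqrt(55.7)
= 4.627 MPa

4.627


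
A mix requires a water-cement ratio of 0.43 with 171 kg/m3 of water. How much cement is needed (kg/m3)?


Cement = water / (w/c)
= 171 / 0.43
= 397.7 kg/m3

397.7


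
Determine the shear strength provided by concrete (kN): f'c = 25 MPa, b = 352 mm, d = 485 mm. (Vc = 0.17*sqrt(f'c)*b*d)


Vc = 0.17 * sqrt(25) * 352 * 485 / 1000
= 145.11 kN

145.11


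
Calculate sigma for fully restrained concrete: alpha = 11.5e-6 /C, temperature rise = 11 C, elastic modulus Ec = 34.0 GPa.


sigma = alpha * dT * Ec
= 11.5e-6 * 11 * 34.0 * 1000
= 4.301 MPa

4.301


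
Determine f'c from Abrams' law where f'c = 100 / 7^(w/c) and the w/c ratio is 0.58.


f'c = 100 / 7^0.58
= 100 / 3.091
= 32.35 MPa

32.35


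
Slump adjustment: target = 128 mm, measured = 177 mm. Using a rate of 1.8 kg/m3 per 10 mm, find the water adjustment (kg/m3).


Difference = 128 - 177 = -49 mm
Water adjustment = -49 * 1.8 / 10 = -8.8 kg/m3

-8.8


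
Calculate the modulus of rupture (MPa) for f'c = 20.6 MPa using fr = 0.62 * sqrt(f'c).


fr = 0.62 * sqrt(20.6)
= 2.814 MPa

2.814


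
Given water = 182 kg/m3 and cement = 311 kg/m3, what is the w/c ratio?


w/c = water / cement
w/c = 182 / 311 = 0.585

0.585


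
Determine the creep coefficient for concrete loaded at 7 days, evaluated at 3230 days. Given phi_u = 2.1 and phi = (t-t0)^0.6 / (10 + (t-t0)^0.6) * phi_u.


dt = 3230 - 7 = 3223
phi = 3223^0.6 / (10 + 3223^0.6) * 2.1
= 1.947

1.947


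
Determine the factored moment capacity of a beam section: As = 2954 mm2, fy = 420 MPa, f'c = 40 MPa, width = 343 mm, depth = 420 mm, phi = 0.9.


a = As * fy / (0.85 * f'c * b)
= 2954 * 420 / (0.85 * 40 * 343)
= 106.3866 mm
Mn = As * fy * (d - a/2) / 10^6
= 455.0898 kN-m
phi*Mn = 0.9 * 455.0898 = 409.58 kN-m

409.58


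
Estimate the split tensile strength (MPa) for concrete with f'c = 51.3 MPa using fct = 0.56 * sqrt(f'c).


fct = 0.56 * sqrt(51.3)
= 0.56 * 7.162
= 4.011 MPa

4.011


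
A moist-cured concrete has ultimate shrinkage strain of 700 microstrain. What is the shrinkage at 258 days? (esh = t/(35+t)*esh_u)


esh(258) = 258 / (35 + 258) * 700
= 258 / 293 * 700
= 616.4 microstrain

616.4


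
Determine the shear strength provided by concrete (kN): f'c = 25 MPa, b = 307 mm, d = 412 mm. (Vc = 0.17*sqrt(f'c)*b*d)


Vc = 0.17 * sqrt(25) * 307 * 412 / 1000
= 107.51 kN

107.51


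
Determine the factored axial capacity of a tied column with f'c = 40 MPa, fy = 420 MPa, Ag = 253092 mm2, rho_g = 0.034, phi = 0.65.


Ast = rho * Ag = 0.034 * 253092 = 8605.128 mm2
phi*Pn = 0.65 * 0.80 * (0.85 * 40 * (253092 - 8605.128) + 420 * 8605.128) / 1000
= 6201.89 kN

6201.89


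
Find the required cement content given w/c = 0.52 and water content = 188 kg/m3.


Cement = water / (w/c)
= 188 / 0.52
= 361.5 kg/m3

361.5


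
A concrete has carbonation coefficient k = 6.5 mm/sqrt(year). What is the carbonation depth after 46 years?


depth = k * sqrt(t)
= 6.5 * sqrt(46)
= 44.09 mm

44.09


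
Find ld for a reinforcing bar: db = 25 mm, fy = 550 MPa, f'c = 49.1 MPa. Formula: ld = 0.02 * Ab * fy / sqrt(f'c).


Ab = pi * 25^2 / 4 = 490.874 mm2
ld = 0.02 * 490.874 * 550 / sqrt(49.1)
= 770.6 mm

770.6


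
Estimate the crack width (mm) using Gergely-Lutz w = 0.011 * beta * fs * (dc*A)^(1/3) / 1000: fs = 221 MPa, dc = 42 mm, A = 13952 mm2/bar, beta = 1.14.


w = 0.011 * beta * fs * (dc * A)^(1/3) / 1000
= 0.011 * 1.14 * 221 * (42 * 13952)^(1/3) / 1000
= 0.232 mm

0.232


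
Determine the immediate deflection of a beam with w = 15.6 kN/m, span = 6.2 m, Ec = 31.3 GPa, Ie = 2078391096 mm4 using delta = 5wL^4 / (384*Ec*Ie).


Convert: L = 6.2 m = 6200 mm, Ec = 31.3 GPa = 31300 MPa
delta = 5 * 15.6 * 6200^4 / (384 * 31300 * 2078391096)
= 4.61 mm

4.61


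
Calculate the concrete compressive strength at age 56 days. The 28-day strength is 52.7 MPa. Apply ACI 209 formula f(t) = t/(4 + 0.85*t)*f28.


f(56) = 56 / (4 + 0.85 * 56) * 52.7
= 56 / 51.6 * 52.7
= 57.19 MPa

57.19


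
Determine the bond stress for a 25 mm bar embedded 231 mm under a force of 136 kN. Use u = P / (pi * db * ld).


u = P / (pi * db * ld)
= 136 * 1000 / (pi * 25 * 231)
= 7.496 MPa

7.496


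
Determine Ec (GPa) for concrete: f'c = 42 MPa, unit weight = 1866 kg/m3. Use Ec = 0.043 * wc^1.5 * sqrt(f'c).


Ec = 0.043 * 1866^1.5 * sqrt(42) / 1000
= 22.46 GPa

22.46


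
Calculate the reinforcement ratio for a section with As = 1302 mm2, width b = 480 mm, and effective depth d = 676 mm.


rho = As / (b * d)
= 1302 / (480 * 676)
= 0.004

0.004


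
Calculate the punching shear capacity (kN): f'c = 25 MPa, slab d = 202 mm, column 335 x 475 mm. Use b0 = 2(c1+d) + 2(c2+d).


b0 = 2*(335 + 202) + 2*(475 + 202) = 2428 mm
Vc = 0.33 * sqrt(25) * 2428 * 202 / 1000
= 809.25 kN

809.25


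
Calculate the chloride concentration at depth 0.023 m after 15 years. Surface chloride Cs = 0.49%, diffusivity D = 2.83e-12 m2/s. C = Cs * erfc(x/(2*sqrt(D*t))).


t_seconds = 15 * 365.25 * 24 * 3600 = 473364000.0 s
arg = 0.023 / (2 * sqrt(2.83e-12 * 473364000.0))
= 0.3142
erfc(0.3142) = 0.6568
C = 0.49 * 0.6568 = 0.3218%

0.3218


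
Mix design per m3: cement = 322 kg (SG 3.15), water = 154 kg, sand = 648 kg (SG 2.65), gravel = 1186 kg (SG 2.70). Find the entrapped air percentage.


Vol cement = 322 / (3.15 * 1000) = 0.102222 m3
Vol water = 154 / 1000 = 0.154 m3
Vol sand = 648 / (2.65 * 1000) = 0.244528 m3
Vol gravel = 1186 / (2.70 * 1000) = 0.439259 m3
Total solid + water volume = 0.94001 m3
Air = (1 - 0.94001) * 100 = 6.0%

6.0


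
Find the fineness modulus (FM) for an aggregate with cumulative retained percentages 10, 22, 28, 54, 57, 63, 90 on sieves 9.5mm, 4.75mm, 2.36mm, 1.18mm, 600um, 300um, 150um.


FM = sum(cumulative % retained) / 100
= 324 / 100
= 3.24

3.24


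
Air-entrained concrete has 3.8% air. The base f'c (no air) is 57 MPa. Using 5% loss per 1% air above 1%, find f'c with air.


Strength loss = (3.8 - 1) * 5 = 14.0%
f'c = 57 * (1 - 14.0/100)
= 49.02 MPa

49.02


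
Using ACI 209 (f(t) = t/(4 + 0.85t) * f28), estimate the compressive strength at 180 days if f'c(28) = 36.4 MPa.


f(180) = 180 / (4 + 0.85 * 180) * 36.4
= 180 / 157.0 * 36.4
= 41.73 MPa

41.73


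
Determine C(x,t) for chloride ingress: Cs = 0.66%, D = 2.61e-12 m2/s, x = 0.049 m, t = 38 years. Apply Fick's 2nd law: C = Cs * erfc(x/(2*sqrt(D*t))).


t_seconds = 38 * 365.25 * 24 * 3600 = 1199188800.0 s
arg = 0.049 / (2 * sqrt(2.61e-12 * 1199188800.0))
= 0.4379
erfc(0.4379) = 0.5357
C = 0.66 * 0.5357 = 0.3536%

0.3536


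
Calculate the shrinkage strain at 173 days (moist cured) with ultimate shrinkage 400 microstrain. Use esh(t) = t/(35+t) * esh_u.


esh(173) = 173 / (35 + 173) * 400
= 173 / 208 * 400
= 332.7 microstrain

332.7


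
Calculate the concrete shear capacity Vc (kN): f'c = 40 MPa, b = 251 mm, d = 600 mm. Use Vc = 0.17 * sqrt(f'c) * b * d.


Vc = 0.17 * sqrt(40) * 251 * 600 / 1000
= 161.92 kN

161.92


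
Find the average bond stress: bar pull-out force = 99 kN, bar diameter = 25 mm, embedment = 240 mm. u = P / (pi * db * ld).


u = P / (pi * db * ld)
= 99 * 1000 / (pi * 25 * 240)
= 5.252 MPa

5.252


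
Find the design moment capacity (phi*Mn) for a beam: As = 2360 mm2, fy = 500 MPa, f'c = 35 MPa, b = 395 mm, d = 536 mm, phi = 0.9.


a = As * fy / (0.85 * f'c * b)
= 2360 * 500 / (0.85 * 35 * 395)
= 100.4148 mm
Mn = As * fy * (d - a/2) / 10^6
= 573.2352 kN-m
phi*Mn = 0.9 * 573.2352 = 515.91 kN-m

515.91


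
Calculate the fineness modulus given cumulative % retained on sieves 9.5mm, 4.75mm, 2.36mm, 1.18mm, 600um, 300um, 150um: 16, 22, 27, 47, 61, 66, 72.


FM = sum(cumulative % retained) / 100
= 311 / 100
= 3.11

3.11


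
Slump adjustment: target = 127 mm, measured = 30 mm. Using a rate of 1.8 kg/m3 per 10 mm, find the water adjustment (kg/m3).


Difference = 127 - 30 = 97 mm
Water adjustment = 97 * 1.8 / 10 = 17.5 kg/m3

17.5


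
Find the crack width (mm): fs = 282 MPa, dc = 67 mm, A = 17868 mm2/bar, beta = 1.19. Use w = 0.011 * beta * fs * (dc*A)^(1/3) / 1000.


w = 0.011 * beta * fs * (dc * A)^(1/3) / 1000
= 0.011 * 1.19 * 282 * (67 * 17868)^(1/3) / 1000
= 0.392 mm

0.392


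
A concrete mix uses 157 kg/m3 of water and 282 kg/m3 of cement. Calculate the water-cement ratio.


w/c = water / cement
w/c = 157 / 282 = 0.557

0.557


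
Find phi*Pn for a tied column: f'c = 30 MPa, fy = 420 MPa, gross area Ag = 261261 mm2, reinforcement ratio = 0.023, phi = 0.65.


Ast = rho * Ag = 0.023 * 261261 = 6009.003 mm2
phi*Pn = 0.65 * 0.80 * (0.85 * 30 * (261261 - 6009.003) + 420 * 6009.003) / 1000
= 4697.01 kN

4697.01


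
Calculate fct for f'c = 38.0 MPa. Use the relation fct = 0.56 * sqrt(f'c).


fct = 0.56 * sqrt(38.0)
= 0.56 * 6.164
= 3.452 MPa

3.452


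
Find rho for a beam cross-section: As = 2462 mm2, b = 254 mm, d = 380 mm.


rho = As / (b * d)
= 2462 / (254 * 380)
= 0.0255

0.0255


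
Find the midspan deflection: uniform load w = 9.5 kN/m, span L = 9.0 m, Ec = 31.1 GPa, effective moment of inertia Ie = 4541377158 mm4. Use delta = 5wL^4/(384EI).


Convert: L = 9.0 m = 9000 mm, Ec = 31.1 GPa = 31100 MPa
delta = 5 * 9.5 * 9000^4 / (384 * 31100 * 4541377158)
= 5.75 mm

5.75


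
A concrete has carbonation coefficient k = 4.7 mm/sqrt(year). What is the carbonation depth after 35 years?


depth = k * sqrt(t)
= 4.7 * sqrt(35)
= 27.81 mm

27.81


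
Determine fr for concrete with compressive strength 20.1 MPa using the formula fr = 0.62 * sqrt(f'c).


fr = 0.62 * sqrt(20.1)
= 2.78 MPa

2.78


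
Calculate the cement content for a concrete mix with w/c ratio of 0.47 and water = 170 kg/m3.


Cement = water / (w/c)
= 170 / 0.47
= 361.7 kg/m3

361.7


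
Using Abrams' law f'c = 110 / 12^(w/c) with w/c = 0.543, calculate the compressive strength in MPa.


f'c = 110 / 12^0.543
= 110 / 3.855
= 28.54 MPa

28.54


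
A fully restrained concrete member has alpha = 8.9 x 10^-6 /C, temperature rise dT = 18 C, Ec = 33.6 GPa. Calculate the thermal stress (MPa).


sigma = alpha * dT * Ec
= 8.9e-6 * 18 * 33.6 * 1000
= 5.383 MPa

5.383


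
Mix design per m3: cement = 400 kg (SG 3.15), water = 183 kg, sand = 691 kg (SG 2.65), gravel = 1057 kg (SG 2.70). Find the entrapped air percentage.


Vol cement = 400 / (3.15 * 1000) = 0.126984 m3
Vol water = 183 / 1000 = 0.183 m3
Vol sand = 691 / (2.65 * 1000) = 0.260755 m3
Vol gravel = 1057 / (2.70 * 1000) = 0.391481 m3
Total solid + water volume = 0.96222 m3
Air = (1 - 0.96222) * 100 = 3.78%

3.78


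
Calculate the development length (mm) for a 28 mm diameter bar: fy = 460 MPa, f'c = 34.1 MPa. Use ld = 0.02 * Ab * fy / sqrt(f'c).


Ab = pi * 28^2 / 4 = 615.752 mm2
ld = 0.02 * 615.752 * 460 / sqrt(34.1)
= 970.1 mm

970.1


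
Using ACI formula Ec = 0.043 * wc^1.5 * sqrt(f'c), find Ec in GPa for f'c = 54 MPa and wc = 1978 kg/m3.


Ec = 0.043 * 1978^1.5 * sqrt(54) / 1000
= 27.8 GPa

27.8


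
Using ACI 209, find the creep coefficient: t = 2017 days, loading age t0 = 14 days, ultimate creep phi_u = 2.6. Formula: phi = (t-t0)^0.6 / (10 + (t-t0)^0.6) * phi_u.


dt = 2017 - 14 = 2003
phi = 2003^0.6 / (10 + 2003^0.6) * 2.6
= 2.354

2.354


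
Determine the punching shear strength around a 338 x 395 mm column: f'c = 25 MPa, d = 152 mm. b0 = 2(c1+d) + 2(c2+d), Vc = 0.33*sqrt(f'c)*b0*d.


b0 = 2*(338 + 152) + 2*(395 + 152) = 2074 mm
Vc = 0.33 * sqrt(25) * 2074 * 152 / 1000
= 520.16 kN

520.16


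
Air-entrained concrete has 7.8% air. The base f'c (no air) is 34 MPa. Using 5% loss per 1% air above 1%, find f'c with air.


Strength loss = (7.8 - 1) * 5 = 34.0%
f'c = 34 * (1 - 34.0/100)
= 22.44 MPa

22.44


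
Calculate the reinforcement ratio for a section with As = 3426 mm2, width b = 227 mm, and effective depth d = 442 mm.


rho = As / (b * d)
= 3426 / (227 * 442)
= 0.0341

0.0341


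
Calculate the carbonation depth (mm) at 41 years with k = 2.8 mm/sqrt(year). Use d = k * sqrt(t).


depth = k * sqrt(t)
= 2.8 * sqrt(41)
= 17.93 mm

17.93


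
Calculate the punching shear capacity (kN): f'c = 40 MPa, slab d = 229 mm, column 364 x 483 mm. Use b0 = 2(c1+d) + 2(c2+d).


b0 = 2*(364 + 229) + 2*(483 + 229) = 2610 mm
Vc = 0.33 * sqrt(40) * 2610 * 229 / 1000
= 1247.44 kN

1247.44


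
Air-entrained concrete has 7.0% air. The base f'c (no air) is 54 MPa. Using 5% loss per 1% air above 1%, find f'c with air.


Strength loss = (7.0 - 1) * 5 = 30.0%
f'c = 54 * (1 - 30.0/100)
= 37.8 MPa

37.8


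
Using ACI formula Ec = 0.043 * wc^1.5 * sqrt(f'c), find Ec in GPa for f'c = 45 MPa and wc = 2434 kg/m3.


Ec = 0.043 * 2434^1.5 * sqrt(45) / 1000
= 34.64 GPa

34.64


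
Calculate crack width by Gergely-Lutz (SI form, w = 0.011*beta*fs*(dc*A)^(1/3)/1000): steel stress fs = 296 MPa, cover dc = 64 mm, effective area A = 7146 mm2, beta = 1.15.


w = 0.011 * beta * fs * (dc * A)^(1/3) / 1000
= 0.011 * 1.15 * 296 * (64 * 7146)^(1/3) / 1000
= 0.288 mm

0.288


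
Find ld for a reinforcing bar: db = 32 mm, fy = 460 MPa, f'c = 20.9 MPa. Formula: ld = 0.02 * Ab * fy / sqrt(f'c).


Ab = pi * 32^2 / 4 = 804.248 mm2
ld = 0.02 * 804.248 * 460 / sqrt(20.9)
= 1618.5 mm

1618.5


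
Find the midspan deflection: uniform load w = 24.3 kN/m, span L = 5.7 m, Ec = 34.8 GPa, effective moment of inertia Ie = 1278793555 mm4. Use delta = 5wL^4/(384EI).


Convert: L = 5.7 m = 5700 mm, Ec = 34.8 GPa = 34800 MPa
delta = 5 * 24.3 * 5700^4 / (384 * 34800 * 1278793555)
= 7.51 mm

7.51


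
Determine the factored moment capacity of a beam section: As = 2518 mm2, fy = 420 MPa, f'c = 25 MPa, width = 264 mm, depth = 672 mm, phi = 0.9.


a = As * fy / (0.85 * f'c * b)
= 2518 * 420 / (0.85 * 25 * 264)
= 188.5134 mm
Mn = As * fy * (d - a/2) / 10^6
= 610.9982 kN-m
phi*Mn = 0.9 * 610.9982 = 549.9 kN-m

549.9


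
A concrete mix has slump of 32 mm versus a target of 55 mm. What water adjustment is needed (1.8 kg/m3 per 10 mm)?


Difference = 55 - 32 = 23 mm
Water adjustment = 23 * 1.8 / 10 = 4.1 kg/m3

4.1


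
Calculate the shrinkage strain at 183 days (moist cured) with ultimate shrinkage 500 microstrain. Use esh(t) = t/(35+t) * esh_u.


esh(183) = 183 / (35 + 183) * 500
= 183 / 218 * 500
= 419.7 microstrain

419.7


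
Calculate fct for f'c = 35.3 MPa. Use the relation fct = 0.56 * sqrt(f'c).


fct = 0.56 * sqrt(35.3)
= 0.56 * 5.941
= 3.327 MPa

3.327
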